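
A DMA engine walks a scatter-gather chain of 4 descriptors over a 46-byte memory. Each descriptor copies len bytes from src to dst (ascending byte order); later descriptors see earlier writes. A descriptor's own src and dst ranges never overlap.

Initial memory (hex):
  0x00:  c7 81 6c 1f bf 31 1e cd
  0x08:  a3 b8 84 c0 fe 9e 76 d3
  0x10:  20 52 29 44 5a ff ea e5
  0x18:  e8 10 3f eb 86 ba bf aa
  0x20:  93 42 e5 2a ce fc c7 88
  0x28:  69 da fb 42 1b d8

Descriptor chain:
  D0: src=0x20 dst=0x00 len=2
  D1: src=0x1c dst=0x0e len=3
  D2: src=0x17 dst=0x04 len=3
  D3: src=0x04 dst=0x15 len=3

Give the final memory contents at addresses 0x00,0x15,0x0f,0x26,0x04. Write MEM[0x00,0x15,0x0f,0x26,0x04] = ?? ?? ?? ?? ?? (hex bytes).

[0] 0x20->0x00 len=2 : 93 42
[1] 0x1c->0x0e len=3 : 86 ba bf
[2] 0x17->0x04 len=3 : e5 e8 10
[3] 0x04->0x15 len=3 : e5 e8 10
query mem[0x00]=0x93, mem[0x15]=0xe5, mem[0x0f]=0xba, mem[0x26]=0xc7, mem[0x04]=0xe5

MEM[0x00,0x15,0x0f,0x26,0x04] = 93 e5 ba c7 e5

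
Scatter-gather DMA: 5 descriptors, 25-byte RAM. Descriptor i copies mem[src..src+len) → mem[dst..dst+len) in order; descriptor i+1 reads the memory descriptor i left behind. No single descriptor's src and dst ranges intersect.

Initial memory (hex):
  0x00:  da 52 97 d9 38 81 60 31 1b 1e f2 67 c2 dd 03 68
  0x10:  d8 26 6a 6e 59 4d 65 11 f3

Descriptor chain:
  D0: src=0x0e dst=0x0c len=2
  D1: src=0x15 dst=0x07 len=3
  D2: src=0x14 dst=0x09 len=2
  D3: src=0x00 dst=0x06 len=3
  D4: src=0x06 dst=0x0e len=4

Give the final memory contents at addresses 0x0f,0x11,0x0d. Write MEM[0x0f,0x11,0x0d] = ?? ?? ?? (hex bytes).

MEM[0x0f,0x11,0x0d] = 52 59 68

D0: mem[0x0c..0x0d] <- [03 68]
D1: mem[0x07..0x09] <- [4d 65 11]
D2: mem[0x09..0x0a] <- [59 4d]
D3: mem[0x06..0x08] <- [da 52 97]
D4: mem[0x0e..0x11] <- [da 52 97 59]
query mem[0x0f]=0x52, mem[0x11]=0x59, mem[0x0d]=0x68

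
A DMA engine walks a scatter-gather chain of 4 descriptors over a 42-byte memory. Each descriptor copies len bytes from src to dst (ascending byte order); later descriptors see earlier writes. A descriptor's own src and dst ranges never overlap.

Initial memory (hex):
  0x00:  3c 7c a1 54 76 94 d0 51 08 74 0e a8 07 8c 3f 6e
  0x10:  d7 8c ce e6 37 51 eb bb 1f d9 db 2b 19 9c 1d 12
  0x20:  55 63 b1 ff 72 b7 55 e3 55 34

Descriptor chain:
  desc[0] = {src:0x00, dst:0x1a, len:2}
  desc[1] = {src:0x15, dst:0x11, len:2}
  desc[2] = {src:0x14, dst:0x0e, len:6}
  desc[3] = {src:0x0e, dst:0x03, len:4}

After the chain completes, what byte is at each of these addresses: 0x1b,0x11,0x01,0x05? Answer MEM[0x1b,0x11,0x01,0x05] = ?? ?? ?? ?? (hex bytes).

  after D0: wrote 2B at 0x1a = 3c7c
  after D1: wrote 2B at 0x11 = 51eb
  after D2: wrote 6B at 0x0e = 3751ebbb1fd9
  after D3: wrote 4B at 0x03 = 3751ebbb
query mem[0x1b]=0x7c, mem[0x11]=0xbb, mem[0x01]=0x7c, mem[0x05]=0xeb

MEM[0x1b,0x11,0x01,0x05] = 7c bb 7c eb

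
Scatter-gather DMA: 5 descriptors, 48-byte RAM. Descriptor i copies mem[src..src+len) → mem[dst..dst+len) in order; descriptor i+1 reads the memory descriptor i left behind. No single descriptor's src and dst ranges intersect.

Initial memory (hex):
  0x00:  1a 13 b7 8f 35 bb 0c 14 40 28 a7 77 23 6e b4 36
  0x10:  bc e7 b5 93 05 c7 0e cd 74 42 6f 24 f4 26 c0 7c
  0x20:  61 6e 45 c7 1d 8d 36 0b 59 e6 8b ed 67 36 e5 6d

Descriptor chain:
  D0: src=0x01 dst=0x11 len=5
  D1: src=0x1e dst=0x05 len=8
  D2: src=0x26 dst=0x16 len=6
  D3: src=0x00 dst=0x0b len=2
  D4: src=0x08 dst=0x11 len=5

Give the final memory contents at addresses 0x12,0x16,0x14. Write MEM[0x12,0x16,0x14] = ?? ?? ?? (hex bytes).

MEM[0x12,0x16,0x14] = 45 36 1a

[0] 0x01->0x11 len=5 : 13 b7 8f 35 bb
[1] 0x1e->0x05 len=8 : c0 7c 61 6e 45 c7 1d 8d
[2] 0x26->0x16 len=6 : 36 0b 59 e6 8b ed
[3] 0x00->0x0b len=2 : 1a 13
[4] 0x08->0x11 len=5 : 6e 45 c7 1a 13
query mem[0x12]=0x45, mem[0x16]=0x36, mem[0x14]=0x1a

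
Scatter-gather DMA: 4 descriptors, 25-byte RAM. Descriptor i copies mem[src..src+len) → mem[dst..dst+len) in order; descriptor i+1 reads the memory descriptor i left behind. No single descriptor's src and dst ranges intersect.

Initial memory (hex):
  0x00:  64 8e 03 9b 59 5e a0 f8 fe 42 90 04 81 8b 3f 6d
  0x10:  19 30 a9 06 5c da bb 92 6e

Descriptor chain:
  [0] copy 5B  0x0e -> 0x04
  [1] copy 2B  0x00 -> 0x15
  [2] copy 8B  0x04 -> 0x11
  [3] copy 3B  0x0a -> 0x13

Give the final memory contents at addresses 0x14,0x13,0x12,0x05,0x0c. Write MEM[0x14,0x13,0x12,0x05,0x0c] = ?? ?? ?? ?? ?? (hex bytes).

#0 dst[0x04+5] := {0x3f,0x6d,0x19,0x30,0xa9}
#1 dst[0x15+2] := {0x64,0x8e}
#2 dst[0x11+8] := {0x3f,0x6d,0x19,0x30,0xa9,0x42,0x90,0x04}
#3 dst[0x13+3] := {0x90,0x04,0x81}
query mem[0x14]=0x04, mem[0x13]=0x90, mem[0x12]=0x6d, mem[0x05]=0x6d, mem[0x0c]=0x81

MEM[0x14,0x13,0x12,0x05,0x0c] = 04 90 6d 6d 81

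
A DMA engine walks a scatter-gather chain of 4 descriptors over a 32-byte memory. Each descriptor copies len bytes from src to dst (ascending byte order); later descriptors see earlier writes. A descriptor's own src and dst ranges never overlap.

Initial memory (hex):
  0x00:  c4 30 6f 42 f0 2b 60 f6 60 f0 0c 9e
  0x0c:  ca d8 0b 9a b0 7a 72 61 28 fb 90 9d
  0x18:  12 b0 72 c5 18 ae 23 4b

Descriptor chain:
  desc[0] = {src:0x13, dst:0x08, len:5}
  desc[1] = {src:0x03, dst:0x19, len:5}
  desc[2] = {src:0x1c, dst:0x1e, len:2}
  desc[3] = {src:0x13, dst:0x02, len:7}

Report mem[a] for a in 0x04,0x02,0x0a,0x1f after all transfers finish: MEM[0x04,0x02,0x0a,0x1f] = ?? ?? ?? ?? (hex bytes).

[0] 0x13->0x08 len=5 : 61 28 fb 90 9d
[1] 0x03->0x19 len=5 : 42 f0 2b 60 f6
[2] 0x1c->0x1e len=2 : 60 f6
[3] 0x13->0x02 len=7 : 61 28 fb 90 9d 12 42
query mem[0x04]=0xfb, mem[0x02]=0x61, mem[0x0a]=0xfb, mem[0x1f]=0xf6

MEM[0x04,0x02,0x0a,0x1f] = fb 61 fb f6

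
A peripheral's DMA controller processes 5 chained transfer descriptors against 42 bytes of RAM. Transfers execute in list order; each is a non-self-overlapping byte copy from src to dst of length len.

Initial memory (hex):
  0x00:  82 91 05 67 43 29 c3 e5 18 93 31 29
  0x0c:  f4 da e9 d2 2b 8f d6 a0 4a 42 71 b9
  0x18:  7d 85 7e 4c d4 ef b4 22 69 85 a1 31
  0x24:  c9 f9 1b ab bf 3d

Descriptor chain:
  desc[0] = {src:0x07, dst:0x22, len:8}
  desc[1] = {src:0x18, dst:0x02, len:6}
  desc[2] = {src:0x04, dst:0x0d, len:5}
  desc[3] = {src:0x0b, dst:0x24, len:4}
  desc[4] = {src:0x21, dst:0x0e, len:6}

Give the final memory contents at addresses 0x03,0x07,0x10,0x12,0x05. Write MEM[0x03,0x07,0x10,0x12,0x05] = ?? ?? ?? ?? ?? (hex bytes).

[0] 0x07->0x22 len=8 : e5 18 93 31 29 f4 da e9
[1] 0x18->0x02 len=6 : 7d 85 7e 4c d4 ef
[2] 0x04->0x0d len=5 : 7e 4c d4 ef 18
[3] 0x0b->0x24 len=4 : 29 f4 7e 4c
[4] 0x21->0x0e len=6 : 85 e5 18 29 f4 7e
query mem[0x03]=0x85, mem[0x07]=0xef, mem[0x10]=0x18, mem[0x12]=0xf4, mem[0x05]=0x4c

MEM[0x03,0x07,0x10,0x12,0x05] = 85 ef 18 f4 4c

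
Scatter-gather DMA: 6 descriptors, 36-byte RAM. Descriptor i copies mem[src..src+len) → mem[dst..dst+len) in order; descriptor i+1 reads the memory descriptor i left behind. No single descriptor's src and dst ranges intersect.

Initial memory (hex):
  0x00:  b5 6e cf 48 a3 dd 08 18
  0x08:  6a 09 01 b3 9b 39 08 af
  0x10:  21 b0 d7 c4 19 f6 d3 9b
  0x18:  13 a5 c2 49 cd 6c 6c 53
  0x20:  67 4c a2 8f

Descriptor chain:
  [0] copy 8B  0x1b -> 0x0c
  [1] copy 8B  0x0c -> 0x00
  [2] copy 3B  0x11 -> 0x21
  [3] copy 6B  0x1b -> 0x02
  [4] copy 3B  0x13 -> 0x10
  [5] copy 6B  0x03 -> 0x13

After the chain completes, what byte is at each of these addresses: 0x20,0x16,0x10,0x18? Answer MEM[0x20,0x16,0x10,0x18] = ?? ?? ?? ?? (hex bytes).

MEM[0x20,0x16,0x10,0x18] = 67 53 a2 6a

[0] 0x1b->0x0c len=8 : 49 cd 6c 6c 53 67 4c a2
[1] 0x0c->0x00 len=8 : 49 cd 6c 6c 53 67 4c a2
[2] 0x11->0x21 len=3 : 67 4c a2
[3] 0x1b->0x02 len=6 : 49 cd 6c 6c 53 67
[4] 0x13->0x10 len=3 : a2 19 f6
[5] 0x03->0x13 len=6 : cd 6c 6c 53 67 6a
query mem[0x20]=0x67, mem[0x16]=0x53, mem[0x10]=0xa2, mem[0x18]=0x6a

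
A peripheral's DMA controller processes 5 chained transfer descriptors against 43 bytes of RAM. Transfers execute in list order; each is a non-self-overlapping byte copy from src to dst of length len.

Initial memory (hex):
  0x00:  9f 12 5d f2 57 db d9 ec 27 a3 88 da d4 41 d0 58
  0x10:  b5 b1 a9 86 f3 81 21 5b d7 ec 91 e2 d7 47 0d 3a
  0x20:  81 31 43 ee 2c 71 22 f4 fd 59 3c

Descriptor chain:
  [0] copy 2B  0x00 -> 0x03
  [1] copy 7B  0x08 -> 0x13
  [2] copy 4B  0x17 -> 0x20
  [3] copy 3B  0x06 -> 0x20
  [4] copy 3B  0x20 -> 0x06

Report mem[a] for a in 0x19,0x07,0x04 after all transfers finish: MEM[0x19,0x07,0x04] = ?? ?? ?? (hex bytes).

MEM[0x19,0x07,0x04] = d0 ec 12

D0: mem[0x03..0x04] <- [9f 12]
D1: mem[0x13..0x19] <- [27 a3 88 da d4 41 d0]
D2: mem[0x20..0x23] <- [d4 41 d0 91]
D3: mem[0x20..0x22] <- [d9 ec 27]
D4: mem[0x06..0x08] <- [d9 ec 27]
query mem[0x19]=0xd0, mem[0x07]=0xec, mem[0x04]=0x12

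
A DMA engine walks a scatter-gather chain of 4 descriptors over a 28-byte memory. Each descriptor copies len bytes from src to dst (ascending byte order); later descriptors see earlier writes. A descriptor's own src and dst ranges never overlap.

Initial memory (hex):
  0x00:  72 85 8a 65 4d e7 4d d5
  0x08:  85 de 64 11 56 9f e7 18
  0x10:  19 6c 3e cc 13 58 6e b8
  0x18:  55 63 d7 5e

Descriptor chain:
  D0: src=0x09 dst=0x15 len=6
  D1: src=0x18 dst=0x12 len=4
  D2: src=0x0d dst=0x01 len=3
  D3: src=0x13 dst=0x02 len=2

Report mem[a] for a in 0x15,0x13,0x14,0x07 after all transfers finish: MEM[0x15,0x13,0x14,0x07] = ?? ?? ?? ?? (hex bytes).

D0: mem[0x15..0x1a] <- [de 64 11 56 9f e7]
D1: mem[0x12..0x15] <- [56 9f e7 5e]
D2: mem[0x01..0x03] <- [9f e7 18]
D3: mem[0x02..0x03] <- [9f e7]
query mem[0x15]=0x5e, mem[0x13]=0x9f, mem[0x14]=0xe7, mem[0x07]=0xd5

MEM[0x15,0x13,0x14,0x07] = 5e 9f e7 d5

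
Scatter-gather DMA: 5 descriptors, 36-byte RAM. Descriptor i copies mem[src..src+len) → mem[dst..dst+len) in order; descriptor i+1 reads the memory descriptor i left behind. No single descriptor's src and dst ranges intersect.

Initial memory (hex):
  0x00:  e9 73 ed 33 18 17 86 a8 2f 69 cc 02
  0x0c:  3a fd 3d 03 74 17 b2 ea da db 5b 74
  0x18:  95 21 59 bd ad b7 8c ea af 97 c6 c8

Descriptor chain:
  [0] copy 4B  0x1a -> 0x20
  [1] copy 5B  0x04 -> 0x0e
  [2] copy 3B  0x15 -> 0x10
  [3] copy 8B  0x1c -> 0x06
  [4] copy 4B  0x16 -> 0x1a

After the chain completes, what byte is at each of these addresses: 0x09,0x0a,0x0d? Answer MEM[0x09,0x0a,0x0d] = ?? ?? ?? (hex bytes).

  after D0: wrote 4B at 0x20 = 59bdadb7
  after D1: wrote 5B at 0x0e = 181786a82f
  after D2: wrote 3B at 0x10 = db5b74
  after D3: wrote 8B at 0x06 = adb78cea59bdadb7
  after D4: wrote 4B at 0x1a = 5b749521
query mem[0x09]=0xea, mem[0x0a]=0x59, mem[0x0d]=0xb7

MEM[0x09,0x0a,0x0d] = ea 59 b7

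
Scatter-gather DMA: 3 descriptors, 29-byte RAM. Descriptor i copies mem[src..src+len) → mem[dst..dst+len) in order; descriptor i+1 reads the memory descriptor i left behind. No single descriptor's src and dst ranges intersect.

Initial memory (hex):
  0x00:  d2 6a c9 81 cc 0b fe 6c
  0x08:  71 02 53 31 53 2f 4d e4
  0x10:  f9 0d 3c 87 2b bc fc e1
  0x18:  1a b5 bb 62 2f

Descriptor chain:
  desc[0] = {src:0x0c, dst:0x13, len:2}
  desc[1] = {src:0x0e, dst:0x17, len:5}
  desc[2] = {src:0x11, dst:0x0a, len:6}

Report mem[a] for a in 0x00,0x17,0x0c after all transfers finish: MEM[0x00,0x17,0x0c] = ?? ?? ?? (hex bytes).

MEM[0x00,0x17,0x0c] = d2 4d 53

D0: mem[0x13..0x14] <- [53 2f]
D1: mem[0x17..0x1b] <- [4d e4 f9 0d 3c]
D2: mem[0x0a..0x0f] <- [0d 3c 53 2f bc fc]
query mem[0x00]=0xd2, mem[0x17]=0x4d, mem[0x0c]=0x53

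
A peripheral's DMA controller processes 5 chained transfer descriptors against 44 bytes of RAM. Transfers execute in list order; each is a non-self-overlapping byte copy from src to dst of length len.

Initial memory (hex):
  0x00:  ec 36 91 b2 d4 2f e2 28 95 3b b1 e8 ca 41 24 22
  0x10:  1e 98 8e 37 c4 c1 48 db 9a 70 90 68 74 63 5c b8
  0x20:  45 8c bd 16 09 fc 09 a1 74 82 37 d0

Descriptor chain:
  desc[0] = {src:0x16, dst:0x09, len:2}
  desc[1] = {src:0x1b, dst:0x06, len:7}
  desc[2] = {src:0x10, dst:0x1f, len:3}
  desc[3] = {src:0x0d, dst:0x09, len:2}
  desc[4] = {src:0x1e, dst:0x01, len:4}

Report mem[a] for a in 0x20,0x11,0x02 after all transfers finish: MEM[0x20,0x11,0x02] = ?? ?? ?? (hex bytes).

MEM[0x20,0x11,0x02] = 98 98 1e

D0: mem[0x09..0x0a] <- [48 db]
D1: mem[0x06..0x0c] <- [68 74 63 5c b8 45 8c]
D2: mem[0x1f..0x21] <- [1e 98 8e]
D3: mem[0x09..0x0a] <- [41 24]
D4: mem[0x01..0x04] <- [5c 1e 98 8e]
query mem[0x20]=0x98, mem[0x11]=0x98, mem[0x02]=0x1e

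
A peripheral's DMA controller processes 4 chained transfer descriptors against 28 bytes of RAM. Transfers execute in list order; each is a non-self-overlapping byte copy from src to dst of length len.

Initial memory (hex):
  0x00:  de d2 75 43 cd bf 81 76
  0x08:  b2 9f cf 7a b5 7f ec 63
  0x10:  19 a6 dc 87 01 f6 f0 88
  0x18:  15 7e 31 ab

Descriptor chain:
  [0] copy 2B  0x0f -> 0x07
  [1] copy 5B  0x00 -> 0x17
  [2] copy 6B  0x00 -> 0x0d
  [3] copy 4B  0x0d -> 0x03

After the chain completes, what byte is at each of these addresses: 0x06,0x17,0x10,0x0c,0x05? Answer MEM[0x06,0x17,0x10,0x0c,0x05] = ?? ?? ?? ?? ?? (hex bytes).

MEM[0x06,0x17,0x10,0x0c,0x05] = 43 de 43 b5 75

D0: mem[0x07..0x08] <- [63 19]
D1: mem[0x17..0x1b] <- [de d2 75 43 cd]
D2: mem[0x0d..0x12] <- [de d2 75 43 cd bf]
D3: mem[0x03..0x06] <- [de d2 75 43]
query mem[0x06]=0x43, mem[0x17]=0xde, mem[0x10]=0x43, mem[0x0c]=0xb5, mem[0x05]=0x75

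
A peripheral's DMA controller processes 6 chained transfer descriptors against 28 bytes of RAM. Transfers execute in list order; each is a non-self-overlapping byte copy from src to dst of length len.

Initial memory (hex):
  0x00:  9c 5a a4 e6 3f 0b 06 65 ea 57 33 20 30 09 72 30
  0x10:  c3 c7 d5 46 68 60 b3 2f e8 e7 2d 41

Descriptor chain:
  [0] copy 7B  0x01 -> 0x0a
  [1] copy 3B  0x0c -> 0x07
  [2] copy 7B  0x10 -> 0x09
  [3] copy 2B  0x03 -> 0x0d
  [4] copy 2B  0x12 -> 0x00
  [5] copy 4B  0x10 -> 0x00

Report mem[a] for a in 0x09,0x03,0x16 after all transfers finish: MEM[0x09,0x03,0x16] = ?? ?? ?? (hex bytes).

MEM[0x09,0x03,0x16] = 65 46 b3

D0: mem[0x0a..0x10] <- [5a a4 e6 3f 0b 06 65]
D1: mem[0x07..0x09] <- [e6 3f 0b]
D2: mem[0x09..0x0f] <- [65 c7 d5 46 68 60 b3]
D3: mem[0x0d..0x0e] <- [e6 3f]
D4: mem[0x00..0x01] <- [d5 46]
D5: mem[0x00..0x03] <- [65 c7 d5 46]
query mem[0x09]=0x65, mem[0x03]=0x46, mem[0x16]=0xb3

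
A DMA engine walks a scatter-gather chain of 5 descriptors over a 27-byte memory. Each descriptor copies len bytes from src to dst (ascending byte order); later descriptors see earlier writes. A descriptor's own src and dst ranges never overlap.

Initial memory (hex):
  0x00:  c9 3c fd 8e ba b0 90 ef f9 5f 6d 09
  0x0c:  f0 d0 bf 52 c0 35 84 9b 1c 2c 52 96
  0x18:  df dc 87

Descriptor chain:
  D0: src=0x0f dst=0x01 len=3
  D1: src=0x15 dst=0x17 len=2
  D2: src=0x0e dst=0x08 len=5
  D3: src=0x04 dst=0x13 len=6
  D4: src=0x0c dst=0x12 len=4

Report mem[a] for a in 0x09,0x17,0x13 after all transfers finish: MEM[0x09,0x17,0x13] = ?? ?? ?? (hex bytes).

MEM[0x09,0x17,0x13] = 52 bf d0

  after D0: wrote 3B at 0x01 = 52c035
  after D1: wrote 2B at 0x17 = 2c52
  after D2: wrote 5B at 0x08 = bf52c03584
  after D3: wrote 6B at 0x13 = bab090efbf52
  after D4: wrote 4B at 0x12 = 84d0bf52
query mem[0x09]=0x52, mem[0x17]=0xbf, mem[0x13]=0xd0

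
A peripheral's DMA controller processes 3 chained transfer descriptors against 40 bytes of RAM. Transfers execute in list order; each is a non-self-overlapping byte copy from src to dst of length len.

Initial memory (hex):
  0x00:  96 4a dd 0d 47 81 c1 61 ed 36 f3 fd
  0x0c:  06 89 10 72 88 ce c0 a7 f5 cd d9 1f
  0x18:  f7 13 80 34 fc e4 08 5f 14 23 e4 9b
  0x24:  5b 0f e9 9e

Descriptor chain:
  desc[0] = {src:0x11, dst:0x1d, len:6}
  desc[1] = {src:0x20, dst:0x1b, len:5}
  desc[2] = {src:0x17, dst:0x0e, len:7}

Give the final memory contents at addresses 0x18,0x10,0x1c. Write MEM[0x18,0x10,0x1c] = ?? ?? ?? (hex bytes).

  after D0: wrote 6B at 0x1d = cec0a7f5cdd9
  after D1: wrote 5B at 0x1b = f5cdd99b5b
  after D2: wrote 7B at 0x0e = 1ff71380f5cdd9
query mem[0x18]=0xf7, mem[0x10]=0x13, mem[0x1c]=0xcd

MEM[0x18,0x10,0x1c] = f7 13 cd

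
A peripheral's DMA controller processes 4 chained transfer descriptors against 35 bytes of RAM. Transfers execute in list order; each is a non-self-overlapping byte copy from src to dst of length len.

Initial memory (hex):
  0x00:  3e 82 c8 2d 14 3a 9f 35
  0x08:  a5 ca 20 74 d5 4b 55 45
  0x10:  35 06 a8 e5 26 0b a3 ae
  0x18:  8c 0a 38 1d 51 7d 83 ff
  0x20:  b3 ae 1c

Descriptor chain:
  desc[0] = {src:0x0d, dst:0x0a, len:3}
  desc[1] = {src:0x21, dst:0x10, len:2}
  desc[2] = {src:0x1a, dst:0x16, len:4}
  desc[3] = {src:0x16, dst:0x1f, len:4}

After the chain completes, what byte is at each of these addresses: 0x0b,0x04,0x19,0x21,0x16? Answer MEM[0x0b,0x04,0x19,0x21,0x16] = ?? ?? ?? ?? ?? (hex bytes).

MEM[0x0b,0x04,0x19,0x21,0x16] = 55 14 7d 51 38

#0 dst[0x0a+3] := {0x4b,0x55,0x45}
#1 dst[0x10+2] := {0xae,0x1c}
#2 dst[0x16+4] := {0x38,0x1d,0x51,0x7d}
#3 dst[0x1f+4] := {0x38,0x1d,0x51,0x7d}
query mem[0x0b]=0x55, mem[0x04]=0x14, mem[0x19]=0x7d, mem[0x21]=0x51, mem[0x16]=0x38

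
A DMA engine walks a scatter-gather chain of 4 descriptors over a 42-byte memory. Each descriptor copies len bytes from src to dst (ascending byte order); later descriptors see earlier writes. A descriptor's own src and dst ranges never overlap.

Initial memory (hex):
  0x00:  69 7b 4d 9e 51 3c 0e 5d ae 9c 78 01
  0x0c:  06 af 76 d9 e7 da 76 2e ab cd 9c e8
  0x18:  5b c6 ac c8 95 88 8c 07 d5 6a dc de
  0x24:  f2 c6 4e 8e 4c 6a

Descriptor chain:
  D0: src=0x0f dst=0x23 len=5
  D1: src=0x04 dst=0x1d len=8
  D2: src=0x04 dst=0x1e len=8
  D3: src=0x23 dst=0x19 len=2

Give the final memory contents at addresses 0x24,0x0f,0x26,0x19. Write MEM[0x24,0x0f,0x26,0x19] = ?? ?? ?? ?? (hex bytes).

MEM[0x24,0x0f,0x26,0x19] = 78 d9 76 9c

  after D0: wrote 5B at 0x23 = d9e7da762e
  after D1: wrote 8B at 0x1d = 513c0e5dae9c7801
  after D2: wrote 8B at 0x1e = 513c0e5dae9c7801
  after D3: wrote 2B at 0x19 = 9c78
query mem[0x24]=0x78, mem[0x0f]=0xd9, mem[0x26]=0x76, mem[0x19]=0x9c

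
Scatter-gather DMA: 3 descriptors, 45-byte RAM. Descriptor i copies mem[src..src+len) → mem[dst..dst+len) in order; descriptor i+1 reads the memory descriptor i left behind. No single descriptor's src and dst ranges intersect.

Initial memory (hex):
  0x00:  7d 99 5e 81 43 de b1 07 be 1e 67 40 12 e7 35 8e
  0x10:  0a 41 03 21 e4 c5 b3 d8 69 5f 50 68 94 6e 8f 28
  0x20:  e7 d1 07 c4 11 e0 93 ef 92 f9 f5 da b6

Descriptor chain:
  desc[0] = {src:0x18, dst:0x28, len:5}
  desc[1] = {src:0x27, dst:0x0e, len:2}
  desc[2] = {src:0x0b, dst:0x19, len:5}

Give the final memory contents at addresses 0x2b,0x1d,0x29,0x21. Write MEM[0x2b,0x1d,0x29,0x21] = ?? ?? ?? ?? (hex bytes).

MEM[0x2b,0x1d,0x29,0x21] = 68 69 5f d1

D0: mem[0x28..0x2c] <- [69 5f 50 68 94]
D1: mem[0x0e..0x0f] <- [ef 69]
D2: mem[0x19..0x1d] <- [40 12 e7 ef 69]
query mem[0x2b]=0x68, mem[0x1d]=0x69, mem[0x29]=0x5f, mem[0x21]=0xd1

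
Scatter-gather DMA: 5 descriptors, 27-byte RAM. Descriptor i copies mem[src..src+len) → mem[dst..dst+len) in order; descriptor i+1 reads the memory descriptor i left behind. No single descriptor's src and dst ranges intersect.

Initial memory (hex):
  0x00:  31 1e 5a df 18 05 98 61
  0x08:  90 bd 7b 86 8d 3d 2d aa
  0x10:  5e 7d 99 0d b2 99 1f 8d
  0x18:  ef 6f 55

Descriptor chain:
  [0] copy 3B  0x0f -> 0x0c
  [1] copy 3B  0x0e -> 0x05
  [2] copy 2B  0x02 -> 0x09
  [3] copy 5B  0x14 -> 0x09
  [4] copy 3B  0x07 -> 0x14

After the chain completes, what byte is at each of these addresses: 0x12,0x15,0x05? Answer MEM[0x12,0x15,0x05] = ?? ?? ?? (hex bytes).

MEM[0x12,0x15,0x05] = 99 90 7d

D0: mem[0x0c..0x0e] <- [aa 5e 7d]
D1: mem[0x05..0x07] <- [7d aa 5e]
D2: mem[0x09..0x0a] <- [5a df]
D3: mem[0x09..0x0d] <- [b2 99 1f 8d ef]
D4: mem[0x14..0x16] <- [5e 90 b2]
query mem[0x12]=0x99, mem[0x15]=0x90, mem[0x05]=0x7d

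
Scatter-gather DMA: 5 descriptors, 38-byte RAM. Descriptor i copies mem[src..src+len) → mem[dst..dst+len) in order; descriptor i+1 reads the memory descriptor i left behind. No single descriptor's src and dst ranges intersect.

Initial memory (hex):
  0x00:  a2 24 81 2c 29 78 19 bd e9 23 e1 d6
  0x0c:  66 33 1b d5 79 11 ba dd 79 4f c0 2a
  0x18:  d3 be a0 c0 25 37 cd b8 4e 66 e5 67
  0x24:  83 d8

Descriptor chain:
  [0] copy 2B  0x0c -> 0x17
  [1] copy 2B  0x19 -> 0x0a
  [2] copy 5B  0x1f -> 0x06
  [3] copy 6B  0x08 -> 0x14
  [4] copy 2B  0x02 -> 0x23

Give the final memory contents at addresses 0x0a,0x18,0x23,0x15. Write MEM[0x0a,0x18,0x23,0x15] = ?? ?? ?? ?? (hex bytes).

MEM[0x0a,0x18,0x23,0x15] = 67 66 81 e5

D0: mem[0x17..0x18] <- [66 33]
D1: mem[0x0a..0x0b] <- [be a0]
D2: mem[0x06..0x0a] <- [b8 4e 66 e5 67]
D3: mem[0x14..0x19] <- [66 e5 67 a0 66 33]
D4: mem[0x23..0x24] <- [81 2c]
query mem[0x0a]=0x67, mem[0x18]=0x66, mem[0x23]=0x81, mem[0x15]=0xe5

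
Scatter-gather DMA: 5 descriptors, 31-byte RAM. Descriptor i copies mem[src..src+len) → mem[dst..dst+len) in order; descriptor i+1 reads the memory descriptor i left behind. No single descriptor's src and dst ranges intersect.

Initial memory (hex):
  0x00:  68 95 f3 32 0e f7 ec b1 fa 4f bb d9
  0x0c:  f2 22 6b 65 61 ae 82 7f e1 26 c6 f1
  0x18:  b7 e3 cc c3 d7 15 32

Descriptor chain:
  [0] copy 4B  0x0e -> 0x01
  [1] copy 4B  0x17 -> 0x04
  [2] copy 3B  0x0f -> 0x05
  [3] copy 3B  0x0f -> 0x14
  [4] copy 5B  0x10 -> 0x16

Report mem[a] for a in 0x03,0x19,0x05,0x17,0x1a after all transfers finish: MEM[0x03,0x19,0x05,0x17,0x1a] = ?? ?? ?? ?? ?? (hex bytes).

MEM[0x03,0x19,0x05,0x17,0x1a] = 61 7f 65 ae 65

D0: mem[0x01..0x04] <- [6b 65 61 ae]
D1: mem[0x04..0x07] <- [f1 b7 e3 cc]
D2: mem[0x05..0x07] <- [65 61 ae]
D3: mem[0x14..0x16] <- [65 61 ae]
D4: mem[0x16..0x1a] <- [61 ae 82 7f 65]
query mem[0x03]=0x61, mem[0x19]=0x7f, mem[0x05]=0x65, mem[0x17]=0xae, mem[0x1a]=0x65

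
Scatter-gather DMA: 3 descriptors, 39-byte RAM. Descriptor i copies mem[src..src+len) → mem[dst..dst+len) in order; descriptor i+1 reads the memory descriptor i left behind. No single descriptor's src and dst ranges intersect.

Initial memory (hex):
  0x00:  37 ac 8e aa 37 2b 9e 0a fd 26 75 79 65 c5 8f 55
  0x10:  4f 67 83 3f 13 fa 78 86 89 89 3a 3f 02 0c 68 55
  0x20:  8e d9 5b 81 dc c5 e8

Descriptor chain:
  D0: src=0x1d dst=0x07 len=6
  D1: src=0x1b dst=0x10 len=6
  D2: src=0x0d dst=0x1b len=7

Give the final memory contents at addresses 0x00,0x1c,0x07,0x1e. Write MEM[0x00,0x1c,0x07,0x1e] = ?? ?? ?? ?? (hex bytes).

MEM[0x00,0x1c,0x07,0x1e] = 37 8f 0c 3f

D0: mem[0x07..0x0c] <- [0c 68 55 8e d9 5b]
D1: mem[0x10..0x15] <- [3f 02 0c 68 55 8e]
D2: mem[0x1b..0x21] <- [c5 8f 55 3f 02 0c 68]
query mem[0x00]=0x37, mem[0x1c]=0x8f, mem[0x07]=0x0c, mem[0x1e]=0x3f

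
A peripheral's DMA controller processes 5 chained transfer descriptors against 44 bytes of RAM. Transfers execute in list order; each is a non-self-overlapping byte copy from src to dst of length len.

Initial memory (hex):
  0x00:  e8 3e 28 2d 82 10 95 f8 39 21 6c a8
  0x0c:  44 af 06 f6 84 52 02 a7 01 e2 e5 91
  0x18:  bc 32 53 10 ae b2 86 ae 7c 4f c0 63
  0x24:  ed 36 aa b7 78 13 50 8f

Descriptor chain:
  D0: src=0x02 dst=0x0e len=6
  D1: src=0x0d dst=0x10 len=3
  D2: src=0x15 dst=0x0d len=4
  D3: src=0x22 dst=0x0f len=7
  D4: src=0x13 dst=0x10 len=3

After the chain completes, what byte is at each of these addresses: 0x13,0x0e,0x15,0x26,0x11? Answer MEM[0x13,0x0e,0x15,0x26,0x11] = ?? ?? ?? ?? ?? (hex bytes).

MEM[0x13,0x0e,0x15,0x26,0x11] = aa e5 78 aa b7

  after D0: wrote 6B at 0x0e = 282d821095f8
  after D1: wrote 3B at 0x10 = af282d
  after D2: wrote 4B at 0x0d = e2e591bc
  after D3: wrote 7B at 0x0f = c063ed36aab778
  after D4: wrote 3B at 0x10 = aab778
query mem[0x13]=0xaa, mem[0x0e]=0xe5, mem[0x15]=0x78, mem[0x26]=0xaa, mem[0x11]=0xb7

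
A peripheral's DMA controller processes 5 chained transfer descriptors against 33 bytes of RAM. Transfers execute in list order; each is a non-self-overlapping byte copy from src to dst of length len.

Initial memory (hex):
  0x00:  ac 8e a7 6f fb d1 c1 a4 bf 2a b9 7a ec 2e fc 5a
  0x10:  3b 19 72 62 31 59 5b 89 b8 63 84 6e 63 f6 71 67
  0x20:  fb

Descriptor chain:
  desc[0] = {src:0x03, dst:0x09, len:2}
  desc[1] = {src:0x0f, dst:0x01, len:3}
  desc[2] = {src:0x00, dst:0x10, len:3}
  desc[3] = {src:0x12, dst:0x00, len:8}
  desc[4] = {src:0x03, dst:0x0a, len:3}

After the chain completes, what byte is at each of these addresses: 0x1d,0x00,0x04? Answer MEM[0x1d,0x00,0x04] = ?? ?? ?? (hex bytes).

MEM[0x1d,0x00,0x04] = f6 3b 5b

  after D0: wrote 2B at 0x09 = 6ffb
  after D1: wrote 3B at 0x01 = 5a3b19
  after D2: wrote 3B at 0x10 = ac5a3b
  after D3: wrote 8B at 0x00 = 3b6231595b89b863
  after D4: wrote 3B at 0x0a = 595b89
query mem[0x1d]=0xf6, mem[0x00]=0x3b, mem[0x04]=0x5b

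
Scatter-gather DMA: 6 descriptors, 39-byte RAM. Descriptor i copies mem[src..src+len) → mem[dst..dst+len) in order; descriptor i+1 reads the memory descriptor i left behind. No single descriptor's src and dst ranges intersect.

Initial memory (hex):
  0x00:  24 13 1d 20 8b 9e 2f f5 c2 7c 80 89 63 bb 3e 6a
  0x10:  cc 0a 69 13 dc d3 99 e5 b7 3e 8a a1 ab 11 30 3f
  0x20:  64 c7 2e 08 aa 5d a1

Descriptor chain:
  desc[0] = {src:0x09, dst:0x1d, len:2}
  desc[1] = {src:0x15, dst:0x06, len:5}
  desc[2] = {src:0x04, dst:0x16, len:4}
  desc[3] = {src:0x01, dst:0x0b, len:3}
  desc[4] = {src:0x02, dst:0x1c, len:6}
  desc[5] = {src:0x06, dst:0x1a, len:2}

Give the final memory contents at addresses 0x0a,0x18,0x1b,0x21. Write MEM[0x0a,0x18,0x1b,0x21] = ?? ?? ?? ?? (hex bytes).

D0: mem[0x1d..0x1e] <- [7c 80]
D1: mem[0x06..0x0a] <- [d3 99 e5 b7 3e]
D2: mem[0x16..0x19] <- [8b 9e d3 99]
D3: mem[0x0b..0x0d] <- [13 1d 20]
D4: mem[0x1c..0x21] <- [1d 20 8b 9e d3 99]
D5: mem[0x1a..0x1b] <- [d3 99]
query mem[0x0a]=0x3e, mem[0x18]=0xd3, mem[0x1b]=0x99, mem[0x21]=0x99

MEM[0x0a,0x18,0x1b,0x21] = 3e d3 99 99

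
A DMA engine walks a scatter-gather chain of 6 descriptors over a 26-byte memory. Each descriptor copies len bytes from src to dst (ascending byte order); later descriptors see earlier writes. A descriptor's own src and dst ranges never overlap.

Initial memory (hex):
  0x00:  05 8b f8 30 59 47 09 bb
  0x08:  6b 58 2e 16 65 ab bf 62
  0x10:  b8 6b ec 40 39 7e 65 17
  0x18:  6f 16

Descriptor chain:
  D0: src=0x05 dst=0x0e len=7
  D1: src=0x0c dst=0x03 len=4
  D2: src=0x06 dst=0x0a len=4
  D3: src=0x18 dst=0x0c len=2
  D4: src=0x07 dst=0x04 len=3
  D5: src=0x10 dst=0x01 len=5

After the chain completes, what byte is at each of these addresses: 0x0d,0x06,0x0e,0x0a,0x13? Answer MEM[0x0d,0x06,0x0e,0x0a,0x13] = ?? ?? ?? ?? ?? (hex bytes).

[0] 0x05->0x0e len=7 : 47 09 bb 6b 58 2e 16
[1] 0x0c->0x03 len=4 : 65 ab 47 09
[2] 0x06->0x0a len=4 : 09 bb 6b 58
[3] 0x18->0x0c len=2 : 6f 16
[4] 0x07->0x04 len=3 : bb 6b 58
[5] 0x10->0x01 len=5 : bb 6b 58 2e 16
query mem[0x0d]=0x16, mem[0x06]=0x58, mem[0x0e]=0x47, mem[0x0a]=0x09, mem[0x13]=0x2e

MEM[0x0d,0x06,0x0e,0x0a,0x13] = 16 58 47 09 2e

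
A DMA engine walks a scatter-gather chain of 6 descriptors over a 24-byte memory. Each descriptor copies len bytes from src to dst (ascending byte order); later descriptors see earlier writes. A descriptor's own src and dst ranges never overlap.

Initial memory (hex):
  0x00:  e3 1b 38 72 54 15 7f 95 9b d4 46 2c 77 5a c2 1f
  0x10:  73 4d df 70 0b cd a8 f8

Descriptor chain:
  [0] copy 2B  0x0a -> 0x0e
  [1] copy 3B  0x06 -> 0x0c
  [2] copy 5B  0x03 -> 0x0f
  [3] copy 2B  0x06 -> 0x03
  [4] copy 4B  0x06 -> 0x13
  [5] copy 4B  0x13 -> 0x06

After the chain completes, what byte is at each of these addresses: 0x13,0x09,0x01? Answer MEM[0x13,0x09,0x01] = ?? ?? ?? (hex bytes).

MEM[0x13,0x09,0x01] = 7f d4 1b

#0 dst[0x0e+2] := {0x46,0x2c}
#1 dst[0x0c+3] := {0x7f,0x95,0x9b}
#2 dst[0x0f+5] := {0x72,0x54,0x15,0x7f,0x95}
#3 dst[0x03+2] := {0x7f,0x95}
#4 dst[0x13+4] := {0x7f,0x95,0x9b,0xd4}
#5 dst[0x06+4] := {0x7f,0x95,0x9b,0xd4}
query mem[0x13]=0x7f, mem[0x09]=0xd4, mem[0x01]=0x1b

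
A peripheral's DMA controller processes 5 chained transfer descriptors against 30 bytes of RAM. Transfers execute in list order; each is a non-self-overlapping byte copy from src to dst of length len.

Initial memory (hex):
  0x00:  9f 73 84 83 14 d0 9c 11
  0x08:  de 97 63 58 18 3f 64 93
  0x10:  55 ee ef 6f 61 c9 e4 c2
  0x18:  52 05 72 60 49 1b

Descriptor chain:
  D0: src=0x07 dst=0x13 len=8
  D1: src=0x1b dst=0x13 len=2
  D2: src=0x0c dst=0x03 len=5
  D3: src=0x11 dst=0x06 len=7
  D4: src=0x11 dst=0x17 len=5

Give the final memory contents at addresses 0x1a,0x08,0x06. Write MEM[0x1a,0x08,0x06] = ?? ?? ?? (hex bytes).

#0 dst[0x13+8] := {0x11,0xde,0x97,0x63,0x58,0x18,0x3f,0x64}
#1 dst[0x13+2] := {0x60,0x49}
#2 dst[0x03+5] := {0x18,0x3f,0x64,0x93,0x55}
#3 dst[0x06+7] := {0xee,0xef,0x60,0x49,0x97,0x63,0x58}
#4 dst[0x17+5] := {0xee,0xef,0x60,0x49,0x97}
query mem[0x1a]=0x49, mem[0x08]=0x60, mem[0x06]=0xee

MEM[0x1a,0x08,0x06] = 49 60 ee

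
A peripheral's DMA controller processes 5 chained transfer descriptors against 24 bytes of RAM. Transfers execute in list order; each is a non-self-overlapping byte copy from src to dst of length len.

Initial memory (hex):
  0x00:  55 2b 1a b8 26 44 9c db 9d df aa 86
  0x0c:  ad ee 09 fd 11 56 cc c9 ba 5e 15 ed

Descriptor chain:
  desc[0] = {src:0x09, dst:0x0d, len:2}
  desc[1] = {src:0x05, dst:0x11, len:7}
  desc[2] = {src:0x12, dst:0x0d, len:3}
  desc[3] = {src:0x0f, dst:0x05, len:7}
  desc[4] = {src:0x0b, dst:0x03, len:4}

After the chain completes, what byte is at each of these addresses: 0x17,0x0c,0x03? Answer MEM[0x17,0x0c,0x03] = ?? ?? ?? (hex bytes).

  after D0: wrote 2B at 0x0d = dfaa
  after D1: wrote 7B at 0x11 = 449cdb9ddfaa86
  after D2: wrote 3B at 0x0d = 9cdb9d
  after D3: wrote 7B at 0x05 = 9d11449cdb9ddf
  after D4: wrote 4B at 0x03 = dfad9cdb
query mem[0x17]=0x86, mem[0x0c]=0xad, mem[0x03]=0xdf

MEM[0x17,0x0c,0x03] = 86 ad df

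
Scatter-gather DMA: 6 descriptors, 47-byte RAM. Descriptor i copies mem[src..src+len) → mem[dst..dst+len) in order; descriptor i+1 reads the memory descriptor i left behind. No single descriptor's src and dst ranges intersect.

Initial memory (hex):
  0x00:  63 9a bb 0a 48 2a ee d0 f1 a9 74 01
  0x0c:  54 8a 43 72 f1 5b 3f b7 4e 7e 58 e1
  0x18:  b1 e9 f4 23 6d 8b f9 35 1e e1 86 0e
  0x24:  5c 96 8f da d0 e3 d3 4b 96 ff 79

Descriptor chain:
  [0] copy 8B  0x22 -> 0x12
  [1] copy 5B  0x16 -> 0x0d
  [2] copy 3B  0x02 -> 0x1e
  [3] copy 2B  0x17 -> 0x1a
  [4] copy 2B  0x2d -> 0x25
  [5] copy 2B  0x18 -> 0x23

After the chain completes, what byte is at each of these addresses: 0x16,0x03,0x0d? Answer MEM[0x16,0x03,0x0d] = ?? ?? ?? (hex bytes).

MEM[0x16,0x03,0x0d] = 8f 0a 8f

#0 dst[0x12+8] := {0x86,0x0e,0x5c,0x96,0x8f,0xda,0xd0,0xe3}
#1 dst[0x0d+5] := {0x8f,0xda,0xd0,0xe3,0xf4}
#2 dst[0x1e+3] := {0xbb,0x0a,0x48}
#3 dst[0x1a+2] := {0xda,0xd0}
#4 dst[0x25+2] := {0xff,0x79}
#5 dst[0x23+2] := {0xd0,0xe3}
query mem[0x16]=0x8f, mem[0x03]=0x0a, mem[0x0d]=0x8f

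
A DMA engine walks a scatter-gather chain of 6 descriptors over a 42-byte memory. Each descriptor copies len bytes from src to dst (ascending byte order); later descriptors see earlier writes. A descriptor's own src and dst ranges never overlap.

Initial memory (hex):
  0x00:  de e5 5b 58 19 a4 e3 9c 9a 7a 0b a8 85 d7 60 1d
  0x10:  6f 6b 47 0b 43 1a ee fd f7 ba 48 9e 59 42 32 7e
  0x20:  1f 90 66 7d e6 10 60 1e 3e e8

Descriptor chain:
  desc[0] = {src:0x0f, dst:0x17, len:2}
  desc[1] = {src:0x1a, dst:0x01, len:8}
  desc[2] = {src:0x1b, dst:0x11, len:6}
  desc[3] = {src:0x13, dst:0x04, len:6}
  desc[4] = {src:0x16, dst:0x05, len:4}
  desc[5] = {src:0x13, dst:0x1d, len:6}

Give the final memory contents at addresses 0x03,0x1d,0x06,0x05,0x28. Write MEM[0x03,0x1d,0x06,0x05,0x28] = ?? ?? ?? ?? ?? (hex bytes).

MEM[0x03,0x1d,0x06,0x05,0x28] = 59 42 1d 1f 3e

[0] 0x0f->0x17 len=2 : 1d 6f
[1] 0x1a->0x01 len=8 : 48 9e 59 42 32 7e 1f 90
[2] 0x1b->0x11 len=6 : 9e 59 42 32 7e 1f
[3] 0x13->0x04 len=6 : 42 32 7e 1f 1d 6f
[4] 0x16->0x05 len=4 : 1f 1d 6f ba
[5] 0x13->0x1d len=6 : 42 32 7e 1f 1d 6f
query mem[0x03]=0x59, mem[0x1d]=0x42, mem[0x06]=0x1d, mem[0x05]=0x1f, mem[0x28]=0x3e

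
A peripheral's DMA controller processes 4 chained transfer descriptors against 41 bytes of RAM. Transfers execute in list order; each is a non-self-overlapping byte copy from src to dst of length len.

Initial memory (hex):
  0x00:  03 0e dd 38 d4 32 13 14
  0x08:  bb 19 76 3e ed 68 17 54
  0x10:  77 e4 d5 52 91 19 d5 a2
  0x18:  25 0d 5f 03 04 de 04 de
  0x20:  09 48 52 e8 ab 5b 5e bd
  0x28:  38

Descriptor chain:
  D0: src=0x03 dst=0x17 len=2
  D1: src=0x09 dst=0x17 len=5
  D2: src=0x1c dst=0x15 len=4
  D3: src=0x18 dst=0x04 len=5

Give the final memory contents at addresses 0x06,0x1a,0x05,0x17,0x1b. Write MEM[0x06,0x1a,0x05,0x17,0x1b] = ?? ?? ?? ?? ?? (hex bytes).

MEM[0x06,0x1a,0x05,0x17,0x1b] = ed ed 3e 04 68

D0: mem[0x17..0x18] <- [38 d4]
D1: mem[0x17..0x1b] <- [19 76 3e ed 68]
D2: mem[0x15..0x18] <- [04 de 04 de]
D3: mem[0x04..0x08] <- [de 3e ed 68 04]
query mem[0x06]=0xed, mem[0x1a]=0xed, mem[0x05]=0x3e, mem[0x17]=0x04, mem[0x1b]=0x68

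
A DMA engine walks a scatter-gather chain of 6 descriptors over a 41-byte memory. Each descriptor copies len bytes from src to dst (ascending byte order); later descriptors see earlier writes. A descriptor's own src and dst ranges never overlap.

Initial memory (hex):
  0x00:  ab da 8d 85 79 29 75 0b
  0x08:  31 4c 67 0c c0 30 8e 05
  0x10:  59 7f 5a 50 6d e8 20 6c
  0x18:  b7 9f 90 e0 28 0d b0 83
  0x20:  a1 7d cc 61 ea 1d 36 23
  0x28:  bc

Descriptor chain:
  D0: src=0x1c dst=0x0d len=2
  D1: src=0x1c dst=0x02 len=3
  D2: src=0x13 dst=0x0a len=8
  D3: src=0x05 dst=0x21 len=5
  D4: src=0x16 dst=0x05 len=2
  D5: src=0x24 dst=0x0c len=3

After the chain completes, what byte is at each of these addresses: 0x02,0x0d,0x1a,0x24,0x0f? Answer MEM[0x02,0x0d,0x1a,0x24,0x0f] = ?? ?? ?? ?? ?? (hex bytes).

D0: mem[0x0d..0x0e] <- [28 0d]
D1: mem[0x02..0x04] <- [28 0d b0]
D2: mem[0x0a..0x11] <- [50 6d e8 20 6c b7 9f 90]
D3: mem[0x21..0x25] <- [29 75 0b 31 4c]
D4: mem[0x05..0x06] <- [20 6c]
D5: mem[0x0c..0x0e] <- [31 4c 36]
query mem[0x02]=0x28, mem[0x0d]=0x4c, mem[0x1a]=0x90, mem[0x24]=0x31, mem[0x0f]=0xb7

MEM[0x02,0x0d,0x1a,0x24,0x0f] = 28 4c 90 31 b7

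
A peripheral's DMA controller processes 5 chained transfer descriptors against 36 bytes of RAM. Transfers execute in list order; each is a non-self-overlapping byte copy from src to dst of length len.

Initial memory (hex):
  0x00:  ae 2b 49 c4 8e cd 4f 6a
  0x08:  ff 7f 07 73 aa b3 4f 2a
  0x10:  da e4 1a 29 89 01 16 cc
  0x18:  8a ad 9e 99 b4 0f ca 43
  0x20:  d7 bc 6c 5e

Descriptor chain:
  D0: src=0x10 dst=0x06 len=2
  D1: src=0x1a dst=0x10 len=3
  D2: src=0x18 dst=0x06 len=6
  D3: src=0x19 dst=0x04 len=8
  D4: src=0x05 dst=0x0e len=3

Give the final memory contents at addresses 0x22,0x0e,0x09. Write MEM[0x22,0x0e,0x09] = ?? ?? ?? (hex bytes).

  after D0: wrote 2B at 0x06 = dae4
  after D1: wrote 3B at 0x10 = 9e99b4
  after D2: wrote 6B at 0x06 = 8aad9e99b40f
  after D3: wrote 8B at 0x04 = ad9e99b40fca43d7
  after D4: wrote 3B at 0x0e = 9e99b4
query mem[0x22]=0x6c, mem[0x0e]=0x9e, mem[0x09]=0xca

MEM[0x22,0x0e,0x09] = 6c 9e ca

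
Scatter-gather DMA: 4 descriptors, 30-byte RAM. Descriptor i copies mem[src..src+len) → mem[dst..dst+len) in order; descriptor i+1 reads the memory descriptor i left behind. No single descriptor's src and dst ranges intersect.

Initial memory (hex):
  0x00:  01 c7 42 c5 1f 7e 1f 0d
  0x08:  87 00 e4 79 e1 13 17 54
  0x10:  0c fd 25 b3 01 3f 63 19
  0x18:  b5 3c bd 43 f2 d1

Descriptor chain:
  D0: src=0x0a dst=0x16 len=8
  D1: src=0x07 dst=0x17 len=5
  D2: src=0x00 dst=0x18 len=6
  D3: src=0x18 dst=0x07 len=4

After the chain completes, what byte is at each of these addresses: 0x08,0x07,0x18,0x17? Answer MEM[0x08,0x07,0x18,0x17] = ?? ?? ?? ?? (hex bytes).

MEM[0x08,0x07,0x18,0x17] = c7 01 01 0d

[0] 0x0a->0x16 len=8 : e4 79 e1 13 17 54 0c fd
[1] 0x07->0x17 len=5 : 0d 87 00 e4 79
[2] 0x00->0x18 len=6 : 01 c7 42 c5 1f 7e
[3] 0x18->0x07 len=4 : 01 c7 42 c5
query mem[0x08]=0xc7, mem[0x07]=0x01, mem[0x18]=0x01, mem[0x17]=0x0d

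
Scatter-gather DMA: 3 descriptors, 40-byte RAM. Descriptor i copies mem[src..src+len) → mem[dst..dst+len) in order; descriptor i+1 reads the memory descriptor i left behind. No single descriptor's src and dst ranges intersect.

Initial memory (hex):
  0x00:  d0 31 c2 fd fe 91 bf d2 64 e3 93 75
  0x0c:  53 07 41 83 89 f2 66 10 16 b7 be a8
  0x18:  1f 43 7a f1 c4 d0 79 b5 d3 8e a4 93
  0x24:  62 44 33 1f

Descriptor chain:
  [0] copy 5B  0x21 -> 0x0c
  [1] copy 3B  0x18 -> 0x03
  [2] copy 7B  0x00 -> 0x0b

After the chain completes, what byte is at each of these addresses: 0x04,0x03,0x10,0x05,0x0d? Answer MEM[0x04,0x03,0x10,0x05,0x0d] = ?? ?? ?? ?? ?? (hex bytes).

MEM[0x04,0x03,0x10,0x05,0x0d] = 43 1f 7a 7a c2

  after D0: wrote 5B at 0x0c = 8ea4936244
  after D1: wrote 3B at 0x03 = 1f437a
  after D2: wrote 7B at 0x0b = d031c21f437abf
query mem[0x04]=0x43, mem[0x03]=0x1f, mem[0x10]=0x7a, mem[0x05]=0x7a, mem[0x0d]=0xc2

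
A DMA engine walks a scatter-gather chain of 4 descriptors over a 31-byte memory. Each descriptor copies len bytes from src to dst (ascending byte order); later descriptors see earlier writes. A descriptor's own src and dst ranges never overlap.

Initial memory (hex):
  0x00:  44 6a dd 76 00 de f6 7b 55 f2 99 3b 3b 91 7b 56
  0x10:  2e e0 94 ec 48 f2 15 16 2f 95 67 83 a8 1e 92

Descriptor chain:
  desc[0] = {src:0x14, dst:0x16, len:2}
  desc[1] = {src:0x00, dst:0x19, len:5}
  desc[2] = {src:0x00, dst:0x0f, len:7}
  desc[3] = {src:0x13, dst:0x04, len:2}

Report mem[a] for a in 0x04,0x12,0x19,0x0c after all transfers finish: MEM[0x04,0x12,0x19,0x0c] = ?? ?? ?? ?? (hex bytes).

D0: mem[0x16..0x17] <- [48 f2]
D1: mem[0x19..0x1d] <- [44 6a dd 76 00]
D2: mem[0x0f..0x15] <- [44 6a dd 76 00 de f6]
D3: mem[0x04..0x05] <- [00 de]
query mem[0x04]=0x00, mem[0x12]=0x76, mem[0x19]=0x44, mem[0x0c]=0x3b

MEM[0x04,0x12,0x19,0x0c] = 00 76 44 3b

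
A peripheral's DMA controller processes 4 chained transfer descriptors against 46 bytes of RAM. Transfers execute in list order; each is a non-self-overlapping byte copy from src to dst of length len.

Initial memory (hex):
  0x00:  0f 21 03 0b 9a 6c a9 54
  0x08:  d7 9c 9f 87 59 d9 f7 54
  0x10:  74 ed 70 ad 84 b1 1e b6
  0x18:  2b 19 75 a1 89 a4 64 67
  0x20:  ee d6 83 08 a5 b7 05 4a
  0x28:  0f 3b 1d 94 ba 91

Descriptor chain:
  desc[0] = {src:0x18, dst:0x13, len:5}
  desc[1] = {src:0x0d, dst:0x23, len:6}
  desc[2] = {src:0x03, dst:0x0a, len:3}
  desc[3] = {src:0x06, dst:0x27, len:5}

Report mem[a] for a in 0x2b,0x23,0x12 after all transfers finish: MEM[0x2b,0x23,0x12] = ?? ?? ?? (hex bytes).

MEM[0x2b,0x23,0x12] = 0b d9 70

  after D0: wrote 5B at 0x13 = 2b1975a189
  after D1: wrote 6B at 0x23 = d9f75474ed70
  after D2: wrote 3B at 0x0a = 0b9a6c
  after D3: wrote 5B at 0x27 = a954d79c0b
query mem[0x2b]=0x0b, mem[0x23]=0xd9, mem[0x12]=0x70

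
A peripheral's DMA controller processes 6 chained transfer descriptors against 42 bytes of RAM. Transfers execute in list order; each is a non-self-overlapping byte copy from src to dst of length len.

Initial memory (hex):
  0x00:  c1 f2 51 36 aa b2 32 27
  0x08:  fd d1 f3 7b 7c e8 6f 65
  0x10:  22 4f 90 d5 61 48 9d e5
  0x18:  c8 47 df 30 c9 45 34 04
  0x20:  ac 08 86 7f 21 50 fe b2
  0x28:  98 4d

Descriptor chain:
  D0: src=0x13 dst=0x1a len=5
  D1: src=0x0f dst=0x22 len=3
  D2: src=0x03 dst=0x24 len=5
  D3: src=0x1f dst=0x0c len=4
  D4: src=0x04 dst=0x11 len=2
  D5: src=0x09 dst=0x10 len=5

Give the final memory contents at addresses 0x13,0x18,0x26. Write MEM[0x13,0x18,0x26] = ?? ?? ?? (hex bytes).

MEM[0x13,0x18,0x26] = 04 c8 b2

#0 dst[0x1a+5] := {0xd5,0x61,0x48,0x9d,0xe5}
#1 dst[0x22+3] := {0x65,0x22,0x4f}
#2 dst[0x24+5] := {0x36,0xaa,0xb2,0x32,0x27}
#3 dst[0x0c+4] := {0x04,0xac,0x08,0x65}
#4 dst[0x11+2] := {0xaa,0xb2}
#5 dst[0x10+5] := {0xd1,0xf3,0x7b,0x04,0xac}
query mem[0x13]=0x04, mem[0x18]=0xc8, mem[0x26]=0xb2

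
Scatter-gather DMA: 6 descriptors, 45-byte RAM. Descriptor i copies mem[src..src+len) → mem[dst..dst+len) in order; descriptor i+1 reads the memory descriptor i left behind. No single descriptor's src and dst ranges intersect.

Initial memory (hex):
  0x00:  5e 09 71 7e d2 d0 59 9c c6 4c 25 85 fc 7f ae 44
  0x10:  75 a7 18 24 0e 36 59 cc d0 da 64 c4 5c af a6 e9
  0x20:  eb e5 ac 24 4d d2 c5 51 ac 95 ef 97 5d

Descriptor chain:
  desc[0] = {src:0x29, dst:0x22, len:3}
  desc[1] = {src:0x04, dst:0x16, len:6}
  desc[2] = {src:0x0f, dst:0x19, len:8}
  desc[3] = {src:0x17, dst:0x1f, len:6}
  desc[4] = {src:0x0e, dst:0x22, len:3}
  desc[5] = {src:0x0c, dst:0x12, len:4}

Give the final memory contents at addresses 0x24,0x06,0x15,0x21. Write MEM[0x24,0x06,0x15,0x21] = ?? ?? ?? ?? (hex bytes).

#0 dst[0x22+3] := {0x95,0xef,0x97}
#1 dst[0x16+6] := {0xd2,0xd0,0x59,0x9c,0xc6,0x4c}
#2 dst[0x19+8] := {0x44,0x75,0xa7,0x18,0x24,0x0e,0x36,0xd2}
#3 dst[0x1f+6] := {0xd0,0x59,0x44,0x75,0xa7,0x18}
#4 dst[0x22+3] := {0xae,0x44,0x75}
#5 dst[0x12+4] := {0xfc,0x7f,0xae,0x44}
query mem[0x24]=0x75, mem[0x06]=0x59, mem[0x15]=0x44, mem[0x21]=0x44

MEM[0x24,0x06,0x15,0x21] = 75 59 44 44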